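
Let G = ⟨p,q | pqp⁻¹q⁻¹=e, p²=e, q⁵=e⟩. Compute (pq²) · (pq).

Compute (pq²) · (pq) by multiplying left to right and reducing via the relations at each step:
  (pq²) · p = q²
  (q²) · q = q³

Answer: q³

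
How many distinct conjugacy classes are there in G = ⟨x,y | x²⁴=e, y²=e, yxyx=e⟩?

The conjugacy classes (representative and size) are:
  [e] (size 1), [x²³] (size 2), [x²] (size 2), [x³] (size 2), [x²⁰] (size 2), [x¹⁹] (size 2), [x⁶] (size 2), [x⁷] (size 2), [x⁸] (size 2), [x⁹] (size 2), [x¹⁴] (size 2), [x¹¹] (size 2), [x¹²] (size 1), [x⁴y] (size 12), [x⁵y] (size 12).
Class equation: 1 + 2 + 2 + 2 + 2 + 2 + 2 + 2 + 2 + 2 + 2 + 2 + 1 + 12 + 12 = 48 = |G|. So G has 15 conjugacy classes.

Answer: 15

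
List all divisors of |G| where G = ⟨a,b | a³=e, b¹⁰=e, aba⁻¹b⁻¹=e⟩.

|G| = 30 = 2 · 3 · 5. By Lagrange's theorem the order of any subgroup divides 30; the divisors of 30 are 1, 2, 3, 5, 6, 10, 15, 30.

Answer: 1, 2, 3, 5, 6, 10, 15, 30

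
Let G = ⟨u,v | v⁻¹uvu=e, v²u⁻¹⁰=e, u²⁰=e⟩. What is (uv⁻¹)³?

Compute successive powers of (uv⁻¹), reducing at each step:
  (uv⁻¹)²: (uv⁻¹) · u = v⁻¹;   (v⁻¹) · v⁻¹ = u¹⁰
  (uv⁻¹)³: (u¹⁰) · u = u¹¹;   (u¹¹) · v⁻¹ = uv

Answer: uv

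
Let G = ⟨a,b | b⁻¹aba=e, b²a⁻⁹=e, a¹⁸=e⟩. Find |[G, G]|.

G' = [G, G] is generated by all commutators. The generator-pair commutators are: [a, b] = a².
The subgroup they normally generate is {e, a², a⁴, a⁶, a⁸, a¹⁰, a¹², a¹⁴, a¹⁶}, of order 9.
Check: |G/G'| = 36/9 = 4 is the order of the abelianisation.

Answer: 9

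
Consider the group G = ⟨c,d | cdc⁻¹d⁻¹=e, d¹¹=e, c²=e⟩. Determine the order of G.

Enumerate words in the generators, reducing via the relations: the distinct elements are
  {c, d, e, cd, d², d³, d⁴, d⁵, d⁶, d⁷, d⁸, d⁹, cd², cd³, cd⁴, cd⁵, cd⁶, cd⁷, cd⁸, cd⁹, d¹⁰, cd¹⁰}.
No further products give new elements, so |G| = 22.

Answer: 22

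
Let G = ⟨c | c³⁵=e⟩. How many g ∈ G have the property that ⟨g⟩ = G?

G is cyclic of order 35. An element generates G iff its order is 35, and a cyclic group of order 35 has exactly φ(35) = 24 such elements.

Answer: 24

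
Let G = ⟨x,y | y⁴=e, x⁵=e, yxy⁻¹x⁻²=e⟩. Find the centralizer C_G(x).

⟨x⟩ ⊆ C_G(x) since powers of x commute with x; so |C_G(x)| ≥ |⟨x⟩| = 5.
By orbit–stabilizer, |C_G(x)| = |G| / |conj. class of x| = 20 / 4 = 5.
The 5 elements commuting with x are {e, x, x², x³, x⁴}.

Answer: {e, x, x², x³, x⁴}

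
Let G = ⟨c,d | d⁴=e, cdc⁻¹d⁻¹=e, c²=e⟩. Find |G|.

Enumerate words in the generators, reducing via the relations: the distinct elements are
  {c, d, e, cd, d², d³, cd², cd³}.
No further products give new elements, so |G| = 8.

Answer: 8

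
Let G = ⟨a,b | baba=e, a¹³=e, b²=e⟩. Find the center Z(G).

An element z ∈ Z(G) iff z commutes with every generator.
For example e is central: e·a = a = a·e; e·b = b = b·e.
Whereas a ∉ Z(G) since a·b = ab ≠ a¹²b = b·a.
Checking each of the 26 elements this way gives Z(G) = {e}, of order 1.

Answer: {e}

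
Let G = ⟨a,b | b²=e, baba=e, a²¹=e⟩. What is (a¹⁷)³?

Compute successive powers of (a¹⁷), reducing at each step:
  (a¹⁷)²: (a¹⁷) · a¹⁷ = a¹³
  (a¹⁷)³: (a¹³) · a¹⁷ = a⁹

Answer: a⁹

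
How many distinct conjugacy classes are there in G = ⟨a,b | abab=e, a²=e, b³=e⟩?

The conjugacy classes (representative and size) are:
  [e] (size 1), [ab²] (size 3), [b²] (size 2).
Class equation: 1 + 3 + 2 = 6 = |G|. So G has 3 conjugacy classes.

Answer: 3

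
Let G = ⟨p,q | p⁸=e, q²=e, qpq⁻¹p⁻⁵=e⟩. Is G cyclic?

Every cyclic group is abelian. But p·q = pq while q·p = p⁵q, so p·q ≠ q·p and G is not abelian. Hence G is not cyclic.

Answer: No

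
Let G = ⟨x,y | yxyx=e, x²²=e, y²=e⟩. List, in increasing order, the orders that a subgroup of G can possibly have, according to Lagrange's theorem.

|G| = 44 = 2² · 11. By Lagrange's theorem the order of any subgroup divides 44; the divisors of 44 are 1, 2, 4, 11, 22, 44.

Answer: 1, 2, 4, 11, 22, 44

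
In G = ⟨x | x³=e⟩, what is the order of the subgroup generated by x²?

|⟨x²⟩| equals the order of x². Compute successive powers until reaching e:
  (x²)¹ = x², (x²)² = x, (x²)³ = e.
The smallest positive k with (x²)ᵏ = e is 3, so |⟨x²⟩| = 3.

Answer: 3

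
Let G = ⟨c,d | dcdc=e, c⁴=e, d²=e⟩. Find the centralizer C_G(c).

⟨c⟩ ⊆ C_G(c) since powers of c commute with c; so |C_G(c)| ≥ |⟨c⟩| = 4.
By orbit–stabilizer, |C_G(c)| = |G| / |conj. class of c| = 8 / 2 = 4.
The 4 elements commuting with c are {e, c, c², c³}.

Answer: {e, c, c², c³}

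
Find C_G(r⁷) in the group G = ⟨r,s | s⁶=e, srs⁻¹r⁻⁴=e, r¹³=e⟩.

⟨r⁷⟩ ⊆ C_G(r⁷) since powers of r⁷ commute with r⁷; so |C_G(r⁷)| ≥ |⟨r⁷⟩| = 13.
By orbit–stabilizer, |C_G(r⁷)| = |G| / |conj. class of r⁷| = 78 / 6 = 13.
The 13 elements commuting with r⁷ are {e, r, r², r³, r⁴, r⁵, r⁶, r⁷, r⁸, r⁹, r¹⁰, r¹¹, r¹²}.

Answer: {e, r, r², r³, r⁴, r⁵, r⁶, r⁷, r⁸, r⁹, r¹⁰, r¹¹, r¹²}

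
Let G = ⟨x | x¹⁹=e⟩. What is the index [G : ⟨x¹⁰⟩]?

First find ord(x¹⁰) by computing successive powers:
  (x¹⁰)¹ = x¹⁰, (x¹⁰)² = x, (x¹⁰)³ = x¹¹, (x¹⁰)⁴ = x², (x¹⁰)⁵ = x¹², (x¹⁰)⁶ = x³, (x¹⁰)⁷ = x¹³, (x¹⁰)⁸ = x⁴, (x¹⁰)⁹ = x¹⁴, (x¹⁰)¹⁰ = x⁵, (x¹⁰)¹¹ = x¹⁵, (x¹⁰)¹² = x⁶, (x¹⁰)¹³ = x¹⁶, (x¹⁰)¹⁴ = x⁷, (x¹⁰)¹⁵ = x¹⁷, (x¹⁰)¹⁶ = x⁸, (x¹⁰)¹⁷ = x¹⁸, (x¹⁰)¹⁸ = x⁹, (x¹⁰)¹⁹ = e.
So |⟨x¹⁰⟩| = ord(x¹⁰) = 19. With |G| = 19, by Lagrange [G : ⟨x¹⁰⟩] = 19/19 = 1.

Answer: 1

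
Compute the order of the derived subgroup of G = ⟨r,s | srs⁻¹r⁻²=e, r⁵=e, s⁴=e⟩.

G' = [G, G] is generated by all commutators. The generator-pair commutators are: [r, s] = r⁴.
The subgroup they normally generate is {e, r, r², r³, r⁴}, of order 5.
Check: |G/G'| = 20/5 = 4 is the order of the abelianisation.

Answer: 5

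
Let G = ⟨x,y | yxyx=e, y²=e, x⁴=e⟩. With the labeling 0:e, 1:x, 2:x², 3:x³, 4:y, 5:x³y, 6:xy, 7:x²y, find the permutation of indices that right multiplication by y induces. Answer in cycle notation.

(0 4)(1 6)(2 7)(3 5)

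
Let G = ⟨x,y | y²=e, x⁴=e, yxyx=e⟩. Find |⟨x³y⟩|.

|⟨x³y⟩| equals the order of x³y. Compute successive powers until reaching e:
  (x³y)¹ = x³y, (x³y)² = e.
The smallest positive k with (x³y)ᵏ = e is 2, so |⟨x³y⟩| = 2.

Answer: 2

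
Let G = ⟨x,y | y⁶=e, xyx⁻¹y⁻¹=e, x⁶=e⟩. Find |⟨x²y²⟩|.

|⟨x²y²⟩| equals the order of x²y². Compute successive powers until reaching e:
  (x²y²)¹ = x²y², (x²y²)² = x⁴y⁴, (x²y²)³ = e.
The smallest positive k with (x²y²)ᵏ = e is 3, so |⟨x²y²⟩| = 3.

Answer: 3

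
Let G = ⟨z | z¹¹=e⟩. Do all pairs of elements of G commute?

G has a single generator, so G is cyclic and hence abelian.

Answer: Yes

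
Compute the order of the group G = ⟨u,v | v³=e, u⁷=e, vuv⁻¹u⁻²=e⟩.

Enumerate words in the generators, reducing via the relations: the distinct elements are
  {e, u, v, uv, u², u³, u⁴, u⁵, u⁶, v², uv², u²v, u³v, u⁴v, u⁵v, u⁶v, u²v², u³v², u⁴v², u⁵v², u⁶v²}.
No further products give new elements, so |G| = 21.

Answer: 21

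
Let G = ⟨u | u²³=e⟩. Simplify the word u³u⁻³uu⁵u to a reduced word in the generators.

Multiply left to right, reducing at each step:
  (u³) · u⁻³ = e
  e · u = u
  u · u⁵ = u⁶
  (u⁶) · u = u⁷

Answer: u⁷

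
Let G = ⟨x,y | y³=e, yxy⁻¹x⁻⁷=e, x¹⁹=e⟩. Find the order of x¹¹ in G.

Compute successive powers until reaching e:
  (x¹¹)¹ = x¹¹, (x¹¹)² = x³, (x¹¹)³ = x¹⁴, (x¹¹)⁴ = x⁶, (x¹¹)⁵ = x¹⁷, (x¹¹)⁶ = x⁹, (x¹¹)⁷ = x, (x¹¹)⁸ = x¹², (x¹¹)⁹ = x⁴, (x¹¹)¹⁰ = x¹⁵, (x¹¹)¹¹ = x⁷, (x¹¹)¹² = x¹⁸, (x¹¹)¹³ = x¹⁰, (x¹¹)¹⁴ = x², (x¹¹)¹⁵ = x¹³, (x¹¹)¹⁶ = x⁵, (x¹¹)¹⁷ = x¹⁶, (x¹¹)¹⁸ = x⁸, (x¹¹)¹⁹ = e.
The smallest positive k with (x¹¹)ᵏ = e is 19.

Answer: 19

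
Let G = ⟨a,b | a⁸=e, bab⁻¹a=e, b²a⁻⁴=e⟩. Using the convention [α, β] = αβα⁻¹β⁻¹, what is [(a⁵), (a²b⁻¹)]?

[(a⁵), (a²b⁻¹)] = (a⁵)·(a²b⁻¹)·(a⁵)⁻¹·(a²b⁻¹)⁻¹.
  (a⁵) · (a²b⁻¹) = a³b
  (a³b) · (a³) = b
  b · (a²b) = a²

Answer: a²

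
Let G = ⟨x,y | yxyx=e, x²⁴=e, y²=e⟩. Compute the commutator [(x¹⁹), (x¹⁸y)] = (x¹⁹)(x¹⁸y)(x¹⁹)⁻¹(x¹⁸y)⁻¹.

[(x¹⁹), (x¹⁸y)] = (x¹⁹)·(x¹⁸y)·(x¹⁹)⁻¹·(x¹⁸y)⁻¹.
  (x¹⁹) · (x¹⁸y) = x¹³y
  (x¹³y) · (x⁵) = x⁸y
  (x⁸y) · (x¹⁸y) = x¹⁴

Answer: x¹⁴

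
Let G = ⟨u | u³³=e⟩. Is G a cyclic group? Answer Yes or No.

|G| = 33. The element u has order 33 (its powers give 33 distinct elements), so ⟨u⟩ = G and G is cyclic.

Answer: Yes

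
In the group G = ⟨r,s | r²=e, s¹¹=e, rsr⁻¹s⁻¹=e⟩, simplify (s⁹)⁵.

Compute successive powers of (s⁹), reducing at each step:
  (s⁹)²: (s⁹) · s⁹ = s⁷
  (s⁹)³: (s⁷) · s⁹ = s⁵
  (s⁹)⁴: (s⁵) · s⁹ = s³
  (s⁹)⁵: (s³) · s⁹ = s

Answer: s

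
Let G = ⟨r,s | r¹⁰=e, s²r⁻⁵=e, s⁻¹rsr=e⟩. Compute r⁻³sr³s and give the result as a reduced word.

Multiply left to right, reducing at each step:
  (r⁷) · s = r²s⁻¹
  (r²s⁻¹) · r³ = r⁴s
  (r⁴s) · s = r⁹

Answer: r⁹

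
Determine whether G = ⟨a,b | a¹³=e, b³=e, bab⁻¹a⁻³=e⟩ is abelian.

a·b = ab but b·a = a³b, so a·b ≠ b·a and G is not abelian.

Answer: No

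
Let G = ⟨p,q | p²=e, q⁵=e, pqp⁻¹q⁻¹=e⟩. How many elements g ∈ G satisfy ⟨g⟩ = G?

G is cyclic of order 10. An element generates G iff its order is 10, and a cyclic group of order 10 has exactly φ(10) = 4 such elements.

Answer: 4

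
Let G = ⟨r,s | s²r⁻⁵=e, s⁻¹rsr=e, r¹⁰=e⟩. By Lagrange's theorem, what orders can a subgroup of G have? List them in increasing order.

|G| = 20 = 2² · 5. By Lagrange's theorem the order of any subgroup divides 20; the divisors of 20 are 1, 2, 4, 5, 10, 20.

Answer: 1, 2, 4, 5, 10, 20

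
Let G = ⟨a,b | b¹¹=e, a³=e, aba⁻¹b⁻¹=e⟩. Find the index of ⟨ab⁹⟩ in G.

First find ord(ab⁹) by computing successive powers:
  (ab⁹)¹ = ab⁹, (ab⁹)² = a²b⁷, (ab⁹)³ = b⁵, (ab⁹)⁴ = ab³, (ab⁹)⁵ = a²b, (ab⁹)⁶ = b¹⁰, (ab⁹)⁷ = ab⁸, (ab⁹)⁸ = a²b⁶, (ab⁹)⁹ = b⁴, (ab⁹)¹⁰ = ab², (ab⁹)¹¹ = a², (ab⁹)¹² = b⁹, (ab⁹)¹³ = ab⁷, (ab⁹)¹⁴ = a²b⁵, (ab⁹)¹⁵ = b³, (ab⁹)¹⁶ = ab, (ab⁹)¹⁷ = a²b¹⁰, (ab⁹)¹⁸ = b⁸, (ab⁹)¹⁹ = ab⁶, (ab⁹)²⁰ = a²b⁴, (ab⁹)²¹ = b², (ab⁹)²² = a, (ab⁹)²³ = a²b⁹, (ab⁹)²⁴ = b⁷, (ab⁹)²⁵ = ab⁵, (ab⁹)²⁶ = a²b³, (ab⁹)²⁷ = b, (ab⁹)²⁸ = ab¹⁰, (ab⁹)²⁹ = a²b⁸, (ab⁹)³⁰ = b⁶, (ab⁹)³¹ = ab⁴, (ab⁹)³² = a²b², (ab⁹)³³ = e.
So |⟨ab⁹⟩| = ord(ab⁹) = 33. With |G| = 33, by Lagrange [G : ⟨ab⁹⟩] = 33/33 = 1.

Answer: 1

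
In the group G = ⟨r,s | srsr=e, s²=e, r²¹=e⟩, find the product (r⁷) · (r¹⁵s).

Compute (r⁷) · (r¹⁵s) by multiplying left to right and reducing via the relations at each step:
  (r⁷) · r¹⁵ = r
  r · s = rs

Answer: rs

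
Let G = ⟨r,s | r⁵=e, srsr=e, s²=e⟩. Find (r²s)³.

Compute successive powers of (r²s), reducing at each step:
  (r²s)²: (r²s) · r² = s;   s · s = e
  (r²s)³: e · r² = r²;   (r²) · s = r²s

Answer: r²s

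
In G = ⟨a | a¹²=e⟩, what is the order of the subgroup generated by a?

|⟨a⟩| equals the order of a. Compute successive powers until reaching e:
  a¹ = a, a² = a², a³ = a³, a⁴ = a⁴, a⁵ = a⁵, a⁶ = a⁶, a⁷ = a⁷, a⁸ = a⁸, a⁹ = a⁹, a¹⁰ = a¹⁰, a¹¹ = a¹¹, a¹² = e.
The smallest positive k with aᵏ = e is 12, so |⟨a⟩| = 12.

Answer: 12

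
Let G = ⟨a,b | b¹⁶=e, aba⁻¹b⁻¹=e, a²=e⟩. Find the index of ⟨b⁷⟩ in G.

First find ord(b⁷) by computing successive powers:
  (b⁷)¹ = b⁷, (b⁷)² = b¹⁴, (b⁷)³ = b⁵, (b⁷)⁴ = b¹², (b⁷)⁵ = b³, (b⁷)⁶ = b¹⁰, (b⁷)⁷ = b, (b⁷)⁸ = b⁸, (b⁷)⁹ = b¹⁵, (b⁷)¹⁰ = b⁶, (b⁷)¹¹ = b¹³, (b⁷)¹² = b⁴, (b⁷)¹³ = b¹¹, (b⁷)¹⁴ = b², (b⁷)¹⁵ = b⁹, (b⁷)¹⁶ = e.
So |⟨b⁷⟩| = ord(b⁷) = 16. With |G| = 32, by Lagrange [G : ⟨b⁷⟩] = 32/16 = 2.

Answer: 2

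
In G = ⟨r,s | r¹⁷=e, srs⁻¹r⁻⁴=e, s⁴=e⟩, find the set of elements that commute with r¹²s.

⟨r¹²s⟩ ⊆ C_G(r¹²s) since powers of r¹²s commute with r¹²s; so |C_G(r¹²s)| ≥ |⟨r¹²s⟩| = 4.
By orbit–stabilizer, |C_G(r¹²s)| = |G| / |conj. class of r¹²s| = 68 / 17 = 4.
The 4 elements commuting with r¹²s are {e, r¹²s, r⁹s², r¹⁴s³}.

Answer: {e, r¹²s, r⁹s², r¹⁴s³}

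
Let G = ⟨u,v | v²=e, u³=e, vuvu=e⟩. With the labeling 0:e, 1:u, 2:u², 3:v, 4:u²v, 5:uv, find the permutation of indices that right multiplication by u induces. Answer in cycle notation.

(0 1 2)(3 4 5)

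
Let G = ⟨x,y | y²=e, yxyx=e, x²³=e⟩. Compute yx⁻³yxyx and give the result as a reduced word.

Multiply left to right, reducing at each step:
  y · x⁻³ = x³y
  (x³y) · y = x³
  (x³) · x = x⁴
  (x⁴) · y = x⁴y
  (x⁴y) · x = x³y

Answer: x³y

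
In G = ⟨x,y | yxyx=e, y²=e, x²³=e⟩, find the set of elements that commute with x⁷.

⟨x⁷⟩ ⊆ C_G(x⁷) since powers of x⁷ commute with x⁷; so |C_G(x⁷)| ≥ |⟨x⁷⟩| = 23.
By orbit–stabilizer, |C_G(x⁷)| = |G| / |conj. class of x⁷| = 46 / 2 = 23.
The 23 elements commuting with x⁷ are {e, x, x², x³, x⁴, x⁵, x⁶, x⁷, x⁸, x⁹, x¹⁰, x¹¹, x¹², x¹³, x¹⁴, x¹⁵, x¹⁶, x¹⁷, x¹⁸, x¹⁹, x²⁰, x²¹, x²²}.

Answer: {e, x, x², x³, x⁴, x⁵, x⁶, x⁷, x⁸, x⁹, x¹⁰, x¹¹, x¹², x¹³, x¹⁴, x¹⁵, x¹⁶, x¹⁷, x¹⁸, x¹⁹, x²⁰, x²¹, x²²}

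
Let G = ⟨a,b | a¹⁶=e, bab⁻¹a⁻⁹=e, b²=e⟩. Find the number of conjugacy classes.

The conjugacy classes (representative and size) are:
  [e] (size 1), [a⁹] (size 2), [a²] (size 1), [a³] (size 2), [a⁴] (size 1), [a¹³] (size 2), [a⁶] (size 1), [a¹⁵] (size 2), [a⁸] (size 1), [a¹⁰] (size 1), [a¹²] (size 1), [a¹⁴] (size 1), [b] (size 2), [ab] (size 2), [a²b] (size 2), [a¹¹b] (size 2), [a⁴b] (size 2), [a¹³b] (size 2), [a¹⁴b] (size 2), [a¹⁵b] (size 2).
Class equation: 1 + 2 + 1 + 2 + 1 + 2 + 1 + 2 + 1 + 1 + 1 + 1 + 2 + 2 + 2 + 2 + 2 + 2 + 2 + 2 = 32 = |G|. So G has 20 conjugacy classes.

Answer: 20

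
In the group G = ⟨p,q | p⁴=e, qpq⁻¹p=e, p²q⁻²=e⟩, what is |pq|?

Compute successive powers until reaching e:
  (pq)¹ = pq, (pq)² = p², (pq)³ = pq⁻¹, (pq)⁴ = e.
The smallest positive k with (pq)ᵏ = e is 4.

Answer: 4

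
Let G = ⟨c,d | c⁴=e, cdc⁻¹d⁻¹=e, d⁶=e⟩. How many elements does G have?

Enumerate words in the generators, reducing via the relations: the distinct elements are
  {c, d, e, cd, c², c³, d², d³, d⁴, d⁵, cd², cd³, cd⁴, cd⁵, c²d, c³d, c²d², c²d³, c²d⁴, c²d⁵, c³d², c³d³, c³d⁴, c³d⁵}.
No further products give new elements, so |G| = 24.

Answer: 24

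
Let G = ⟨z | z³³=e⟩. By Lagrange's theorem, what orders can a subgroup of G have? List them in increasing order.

|G| = 33 = 3 · 11. By Lagrange's theorem the order of any subgroup divides 33; the divisors of 33 are 1, 3, 11, 33.

Answer: 1, 3, 11, 33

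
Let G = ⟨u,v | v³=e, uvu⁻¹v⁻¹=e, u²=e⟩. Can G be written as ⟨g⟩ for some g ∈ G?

|G| = 6. The element uv has order 6 (its powers give 6 distinct elements), so ⟨uv⟩ = G and G is cyclic.

Answer: Yes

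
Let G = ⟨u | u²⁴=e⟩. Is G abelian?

G has a single generator, so G is cyclic and hence abelian.

Answer: Yes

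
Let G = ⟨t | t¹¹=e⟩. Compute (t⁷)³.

Compute successive powers of (t⁷), reducing at each step:
  (t⁷)²: (t⁷) · t⁷ = t³
  (t⁷)³: (t³) · t⁷ = t¹⁰

Answer: t¹⁰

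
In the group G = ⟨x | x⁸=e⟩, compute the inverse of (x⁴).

The order of (x⁴) is 2 (smallest k with (x⁴)ᵏ = e), so (x⁴)⁻¹ = (x⁴)¹ = x⁴.
Check: (x⁴) · (x⁴) → (x⁴) · x⁴ = e, giving e as required.

Answer: x⁴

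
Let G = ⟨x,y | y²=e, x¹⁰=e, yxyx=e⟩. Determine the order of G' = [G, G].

G' = [G, G] is generated by all commutators. The generator-pair commutators are: [x, y] = x².
The subgroup they normally generate is {e, x², x⁴, x⁶, x⁸}, of order 5.
Check: |G/G'| = 20/5 = 4 is the order of the abelianisation.

Answer: 5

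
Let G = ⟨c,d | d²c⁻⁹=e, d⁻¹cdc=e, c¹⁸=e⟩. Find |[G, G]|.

G' = [G, G] is generated by all commutators. The generator-pair commutators are: [c, d] = c².
The subgroup they normally generate is {e, c², c⁴, c⁶, c⁸, c¹⁰, c¹², c¹⁴, c¹⁶}, of order 9.
Check: |G/G'| = 36/9 = 4 is the order of the abelianisation.

Answer: 9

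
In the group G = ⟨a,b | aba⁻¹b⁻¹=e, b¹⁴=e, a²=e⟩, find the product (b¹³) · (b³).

Compute (b¹³) · (b³) by multiplying left to right and reducing via the relations at each step:
  (b¹³) · b³ = b²

Answer: b²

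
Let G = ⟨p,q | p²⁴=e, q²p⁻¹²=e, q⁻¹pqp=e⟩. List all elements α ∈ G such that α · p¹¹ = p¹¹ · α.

⟨p¹¹⟩ ⊆ C_G(p¹¹) since powers of p¹¹ commute with p¹¹; so |C_G(p¹¹)| ≥ |⟨p¹¹⟩| = 24.
By orbit–stabilizer, |C_G(p¹¹)| = |G| / |conj. class of p¹¹| = 48 / 2 = 24.
The 24 elements commuting with p¹¹ are {e, p, p², p³, p⁴, p⁵, p⁶, p⁷, p⁸, p⁹, p¹⁰, p¹¹, p¹², p¹³, p¹⁴, p¹⁵, p¹⁶, p¹⁷, p¹⁸, p¹⁹, p²⁰, p²¹, p²², p²³}.

Answer: {e, p, p², p³, p⁴, p⁵, p⁶, p⁷, p⁸, p⁹, p¹⁰, p¹¹, p¹², p¹³, p¹⁴, p¹⁵, p¹⁶, p¹⁷, p¹⁸, p¹⁹, p²⁰, p²¹, p²², p²³}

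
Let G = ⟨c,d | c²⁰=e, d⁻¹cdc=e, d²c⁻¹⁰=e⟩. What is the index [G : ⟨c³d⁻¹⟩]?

First find ord(c³d⁻¹) by computing successive powers:
  (c³d⁻¹)¹ = c³d⁻¹, (c³d⁻¹)² = c¹⁰, (c³d⁻¹)³ = c³d, (c³d⁻¹)⁴ = e.
So |⟨c³d⁻¹⟩| = ord(c³d⁻¹) = 4. With |G| = 40, by Lagrange [G : ⟨c³d⁻¹⟩] = 40/4 = 10.

Answer: 10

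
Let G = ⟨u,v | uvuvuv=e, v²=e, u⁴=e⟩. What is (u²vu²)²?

Compute successive powers of (u²vu²), reducing at each step:
  (u²vu²)²: (u²vu²) · u² = u²v;   (u²v) · v = u²;   (u²) · u² = e

Answer: e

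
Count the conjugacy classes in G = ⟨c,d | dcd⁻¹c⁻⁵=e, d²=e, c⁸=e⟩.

The conjugacy classes (representative and size) are:
  [e] (size 1), [c⁵] (size 2), [c²] (size 1), [c⁷] (size 2), [c⁴] (size 1), [c⁶] (size 1), [d] (size 2), [c⁵d] (size 2), [c²d] (size 2), [c³d] (size 2).
Class equation: 1 + 2 + 1 + 2 + 1 + 1 + 2 + 2 + 2 + 2 = 16 = |G|. So G has 10 conjugacy classes.

Answer: 10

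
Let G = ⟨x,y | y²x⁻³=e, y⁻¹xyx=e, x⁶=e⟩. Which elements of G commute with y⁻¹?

⟨y⁻¹⟩ ⊆ C_G(y⁻¹) since powers of y⁻¹ commute with y⁻¹; so |C_G(y⁻¹)| ≥ |⟨y⁻¹⟩| = 4.
By orbit–stabilizer, |C_G(y⁻¹)| = |G| / |conj. class of y⁻¹| = 12 / 3 = 4.
The 4 elements commuting with y⁻¹ are {e, x³, y, y⁻¹}.

Answer: {e, x³, y, y⁻¹}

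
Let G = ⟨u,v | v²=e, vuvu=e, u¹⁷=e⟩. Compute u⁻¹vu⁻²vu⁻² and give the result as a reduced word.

Multiply left to right, reducing at each step:
  (u¹⁶) · v = u¹⁶v
  (u¹⁶v) · u⁻² = uv
  (uv) · v = u
  u · u⁻² = u¹⁶

Answer: u¹⁶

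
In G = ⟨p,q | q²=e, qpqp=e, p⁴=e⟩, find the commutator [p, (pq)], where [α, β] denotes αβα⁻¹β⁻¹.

[p, (pq)] = p·(pq)·p⁻¹·(pq)⁻¹.
  p · (pq) = p²q
  (p²q) · (p³) = p³q
  (p³q) · (pq) = p²

Answer: p²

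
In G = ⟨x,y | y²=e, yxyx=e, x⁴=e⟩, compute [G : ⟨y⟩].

First find ord(y) by computing successive powers:
  y¹ = y, y² = e.
So |⟨y⟩| = ord(y) = 2. With |G| = 8, by Lagrange [G : ⟨y⟩] = 8/2 = 4.

Answer: 4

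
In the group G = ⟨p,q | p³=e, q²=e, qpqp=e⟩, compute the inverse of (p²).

The order of (p²) is 3 (smallest k with (p²)ᵏ = e), so (p²)⁻¹ = (p²)² = p.
Check: (p²) · p → (p²) · p = e, giving e as required.

Answer: p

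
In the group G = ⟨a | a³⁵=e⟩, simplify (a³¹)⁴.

Compute successive powers of (a³¹), reducing at each step:
  (a³¹)²: (a³¹) · a³¹ = a²⁷
  (a³¹)³: (a²⁷) · a³¹ = a²³
  (a³¹)⁴: (a²³) · a³¹ = a¹⁹

Answer: a¹⁹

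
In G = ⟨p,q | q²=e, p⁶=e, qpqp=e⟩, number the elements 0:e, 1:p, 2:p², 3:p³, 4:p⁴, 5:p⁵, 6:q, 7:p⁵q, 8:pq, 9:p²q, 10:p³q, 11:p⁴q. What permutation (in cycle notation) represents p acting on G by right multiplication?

(0 1 2 3 4 5)(6 7 11 10 9 8)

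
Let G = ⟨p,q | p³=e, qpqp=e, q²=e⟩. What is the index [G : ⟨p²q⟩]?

First find ord(p²q) by computing successive powers:
  (p²q)¹ = p²q, (p²q)² = e.
So |⟨p²q⟩| = ord(p²q) = 2. With |G| = 6, by Lagrange [G : ⟨p²q⟩] = 6/2 = 3.

Answer: 3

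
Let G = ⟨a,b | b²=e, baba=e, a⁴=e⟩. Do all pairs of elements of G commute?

a·b = ab but b·a = a³b, so a·b ≠ b·a and G is not abelian.

Answer: No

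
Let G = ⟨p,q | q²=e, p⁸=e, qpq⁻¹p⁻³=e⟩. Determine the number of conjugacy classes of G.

The conjugacy classes (representative and size) are:
  [e] (size 1), [p³] (size 2), [p²] (size 2), [p⁴] (size 1), [p⁵] (size 2), [p⁴q] (size 4), [pq] (size 4).
Class equation: 1 + 2 + 2 + 1 + 2 + 4 + 4 = 16 = |G|. So G has 7 conjugacy classes.

Answer: 7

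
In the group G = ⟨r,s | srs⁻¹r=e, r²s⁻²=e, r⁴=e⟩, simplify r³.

Compute successive powers of r, reducing at each step:
  r²: r · r = r²
  r³: (r²) · r = r³

Answer: r³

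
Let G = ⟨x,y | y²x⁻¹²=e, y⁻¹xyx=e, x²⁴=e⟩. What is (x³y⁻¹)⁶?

Compute successive powers of (x³y⁻¹), reducing at each step:
  (x³y⁻¹)²: (x³y⁻¹) · x³ = y⁻¹;   (y⁻¹) · y⁻¹ = x¹²
  (x³y⁻¹)³: (x¹²) · x³ = x¹⁵;   (x¹⁵) · y⁻¹ = x³y
  (x³y⁻¹)⁴: (x³y) · x³ = y;   y · y⁻¹ = e
  (x³y⁻¹)⁵: e · x³ = x³;   (x³) · y⁻¹ = x³y⁻¹
  (x³y⁻¹)⁶: (x³y⁻¹) · x³ = y⁻¹;   (y⁻¹) · y⁻¹ = x¹²

Answer: x¹²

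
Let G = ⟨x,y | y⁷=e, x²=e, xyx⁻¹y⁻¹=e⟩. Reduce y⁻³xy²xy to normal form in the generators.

Multiply left to right, reducing at each step:
  (y⁴) · x = xy⁴
  (xy⁴) · y² = xy⁶
  (xy⁶) · x = y⁶
  (y⁶) · y = e

Answer: e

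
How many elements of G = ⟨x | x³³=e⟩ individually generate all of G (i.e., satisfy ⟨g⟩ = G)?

G is cyclic of order 33. An element generates G iff its order is 33, and a cyclic group of order 33 has exactly φ(33) = 20 such elements.

Answer: 20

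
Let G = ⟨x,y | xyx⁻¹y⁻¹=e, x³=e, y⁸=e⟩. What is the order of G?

Enumerate words in the generators, reducing via the relations: the distinct elements are
  {e, x, y, xy, x², y², y³, y⁴, y⁵, y⁶, y⁷, xy², xy³, xy⁴, xy⁵, xy⁶, xy⁷, x²y, x²y², x²y³, x²y⁴, x²y⁵, x²y⁶, x²y⁷}.
No further products give new elements, so |G| = 24.

Answer: 24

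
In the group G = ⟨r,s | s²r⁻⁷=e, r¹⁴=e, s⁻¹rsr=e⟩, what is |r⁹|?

Compute successive powers until reaching e:
  (r⁹)¹ = r⁹, (r⁹)² = r⁴, (r⁹)³ = r¹³, (r⁹)⁴ = r⁸, (r⁹)⁵ = r³, (r⁹)⁶ = r¹², (r⁹)⁷ = r⁷, (r⁹)⁸ = r², (r⁹)⁹ = r¹¹, (r⁹)¹⁰ = r⁶, (r⁹)¹¹ = r, (r⁹)¹² = r¹⁰, (r⁹)¹³ = r⁵, (r⁹)¹⁴ = e.
The smallest positive k with (r⁹)ᵏ = e is 14.

Answer: 14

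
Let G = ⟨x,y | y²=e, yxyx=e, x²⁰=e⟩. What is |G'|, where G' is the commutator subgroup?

G' = [G, G] is generated by all commutators. The generator-pair commutators are: [x, y] = x².
The subgroup they normally generate is {e, x², x⁴, x⁶, x⁸, x¹⁰, x¹², x¹⁴, x¹⁶, x¹⁸}, of order 10.
Check: |G/G'| = 40/10 = 4 is the order of the abelianisation.

Answer: 10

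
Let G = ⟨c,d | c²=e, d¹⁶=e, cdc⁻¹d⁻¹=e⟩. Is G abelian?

Each pair of generators commutes: c·d = cd = d·c. Since the generators pairwise commute, every element of G commutes with every other, so G is abelian.

Answer: Yes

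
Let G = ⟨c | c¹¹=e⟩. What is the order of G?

G is generated by a single element, so G is cyclic. The relator gives c¹¹ = e and no smaller power is forced to be e, so the 11 powers {c, e, c², c³, c⁴, c⁵, c⁶, c⁷, c⁸, c⁹, c¹⁰} are distinct. Hence |G| = 11.

Answer: 11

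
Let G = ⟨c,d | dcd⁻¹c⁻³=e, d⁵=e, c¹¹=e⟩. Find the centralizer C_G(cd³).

⟨cd³⟩ ⊆ C_G(cd³) since powers of cd³ commute with cd³; so |C_G(cd³)| ≥ |⟨cd³⟩| = 5.
By orbit–stabilizer, |C_G(cd³)| = |G| / |conj. class of cd³| = 55 / 11 = 5.
The 5 elements commuting with cd³ are {e, cd³, c²d², c⁶d, c⁹d⁴}.

Answer: {e, cd³, c²d², c⁶d, c⁹d⁴}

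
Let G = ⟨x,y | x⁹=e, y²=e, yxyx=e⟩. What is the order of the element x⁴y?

Compute successive powers until reaching e:
  (x⁴y)¹ = x⁴y, (x⁴y)² = e.
The smallest positive k with (x⁴y)ᵏ = e is 2.

Answer: 2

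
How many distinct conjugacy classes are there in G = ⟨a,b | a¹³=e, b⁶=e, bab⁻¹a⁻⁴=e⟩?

The conjugacy classes (representative and size) are:
  [e] (size 1), [a⁴] (size 6), [a¹¹] (size 6), [a⁷b] (size 13), [a⁸b²] (size 13), [a¹²b³] (size 13), [a⁵b⁴] (size 13), [a¹¹b⁵] (size 13).
Class equation: 1 + 6 + 6 + 13 + 13 + 13 + 13 + 13 = 78 = |G|. So G has 8 conjugacy classes.

Answer: 8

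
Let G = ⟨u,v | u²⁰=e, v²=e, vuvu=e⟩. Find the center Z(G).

An element z ∈ Z(G) iff z commutes with every generator.
For example u¹⁰ is central: (u¹⁰)·u = u¹¹ = u·(u¹⁰); (u¹⁰)·v = u¹⁰v = v·(u¹⁰).
Whereas u ∉ Z(G) since u·v = uv ≠ u¹⁹v = v·u.
Checking each of the 40 elements this way gives Z(G) = {e, u¹⁰}, of order 2.

Answer: {e, u¹⁰}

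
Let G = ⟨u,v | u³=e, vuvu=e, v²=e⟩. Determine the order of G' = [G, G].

G' = [G, G] is generated by all commutators. The generator-pair commutators are: [u, v] = u².
The subgroup they normally generate is {e, u, u²}, of order 3.
Check: |G/G'| = 6/3 = 2 is the order of the abelianisation.

Answer: 3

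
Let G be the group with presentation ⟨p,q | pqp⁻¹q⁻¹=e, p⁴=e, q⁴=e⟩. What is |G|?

Enumerate words in the generators, reducing via the relations: the distinct elements are
  {e, p, q, pq, p², p³, q², q³, pq², pq³, p²q, p³q, p²q², p²q³, p³q², p³q³}.
No further products give new elements, so |G| = 16.

Answer: 16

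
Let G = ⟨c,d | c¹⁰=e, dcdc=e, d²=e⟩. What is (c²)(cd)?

Compute (c²) · (cd) by multiplying left to right and reducing via the relations at each step:
  (c²) · c = c³
  (c³) · d = c³d

Answer: c³d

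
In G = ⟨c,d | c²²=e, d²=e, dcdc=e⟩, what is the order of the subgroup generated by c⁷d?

|⟨c⁷d⟩| equals the order of c⁷d. Compute successive powers until reaching e:
  (c⁷d)¹ = c⁷d, (c⁷d)² = e.
The smallest positive k with (c⁷d)ᵏ = e is 2, so |⟨c⁷d⟩| = 2.

Answer: 2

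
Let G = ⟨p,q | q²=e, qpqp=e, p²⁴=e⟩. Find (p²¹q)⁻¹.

The order of (p²¹q) is 2 (smallest k with (p²¹q)ᵏ = e), so (p²¹q)⁻¹ = (p²¹q)¹ = p²¹q.
Check: (p²¹q) · (p²¹q) → (p²¹q) · p²¹ = q;   q · q = e, giving e as required.

Answer: p²¹q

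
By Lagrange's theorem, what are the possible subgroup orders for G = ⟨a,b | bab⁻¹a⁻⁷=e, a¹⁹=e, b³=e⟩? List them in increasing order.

|G| = 57 = 3 · 19. By Lagrange's theorem the order of any subgroup divides 57; the divisors of 57 are 1, 3, 19, 57.

Answer: 1, 3, 19, 57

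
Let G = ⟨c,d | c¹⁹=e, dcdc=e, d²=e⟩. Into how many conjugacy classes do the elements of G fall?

The conjugacy classes (representative and size) are:
  [e] (size 1), [c¹⁸] (size 2), [c²] (size 2), [c¹⁶] (size 2), [c⁴] (size 2), [c¹⁴] (size 2), [c¹³] (size 2), [c¹²] (size 2), [c⁸] (size 2), [c⁹] (size 2), [d] (size 19).
Class equation: 1 + 2 + 2 + 2 + 2 + 2 + 2 + 2 + 2 + 2 + 19 = 38 = |G|. So G has 11 conjugacy classes.

Answer: 11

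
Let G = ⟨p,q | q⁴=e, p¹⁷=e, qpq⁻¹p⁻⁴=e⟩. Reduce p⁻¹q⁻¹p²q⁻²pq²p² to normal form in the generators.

Multiply left to right, reducing at each step:
  (p¹⁶) · q⁻¹ = p¹⁶q³
  (p¹⁶q³) · p² = p⁸q³
  (p⁸q³) · q⁻² = p⁸q
  (p⁸q) · p = p¹²q
  (p¹²q) · q² = p¹²q³
  (p¹²q³) · p² = p⁴q³

Answer: p⁴q³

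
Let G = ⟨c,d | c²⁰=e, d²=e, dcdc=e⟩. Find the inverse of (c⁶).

The order of (c⁶) is 10 (smallest k with (c⁶)ᵏ = e), so (c⁶)⁻¹ = (c⁶)⁹ = c¹⁴.
Check: (c⁶) · (c¹⁴) → (c⁶) · c¹⁴ = e, giving e as required.

Answer: c¹⁴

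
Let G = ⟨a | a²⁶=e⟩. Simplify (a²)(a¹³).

Compute (a²) · (a¹³) by multiplying left to right and reducing via the relations at each step:
  (a²) · a¹³ = a¹⁵

Answer: a¹⁵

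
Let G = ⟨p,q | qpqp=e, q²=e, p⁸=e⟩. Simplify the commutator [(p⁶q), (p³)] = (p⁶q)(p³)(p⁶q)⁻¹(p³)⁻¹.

[(p⁶q), (p³)] = (p⁶q)·(p³)·(p⁶q)⁻¹·(p³)⁻¹.
  (p⁶q) · (p³) = p³q
  (p³q) · (p⁶q) = p⁵
  (p⁵) · (p⁵) = p²

Answer: p²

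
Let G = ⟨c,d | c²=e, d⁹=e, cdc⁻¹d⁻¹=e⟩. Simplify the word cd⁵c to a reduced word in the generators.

Multiply left to right, reducing at each step:
  c · d⁵ = cd⁵
  (cd⁵) · c = d⁵

Answer: d⁵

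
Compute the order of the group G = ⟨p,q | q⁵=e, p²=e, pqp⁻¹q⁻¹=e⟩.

Enumerate words in the generators, reducing via the relations: the distinct elements are
  {e, p, q, pq, q², q³, q⁴, pq², pq³, pq⁴}.
No further products give new elements, so |G| = 10.

Answer: 10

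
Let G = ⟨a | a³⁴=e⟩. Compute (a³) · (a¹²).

Compute (a³) · (a¹²) by multiplying left to right and reducing via the relations at each step:
  (a³) · a¹² = a¹⁵

Answer: a¹⁵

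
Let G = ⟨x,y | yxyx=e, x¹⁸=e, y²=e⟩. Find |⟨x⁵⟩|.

|⟨x⁵⟩| equals the order of x⁵. Compute successive powers until reaching e:
  (x⁵)¹ = x⁵, (x⁵)² = x¹⁰, (x⁵)³ = x¹⁵, (x⁵)⁴ = x², (x⁵)⁵ = x⁷, (x⁵)⁶ = x¹², (x⁵)⁷ = x¹⁷, (x⁵)⁸ = x⁴, (x⁵)⁹ = x⁹, (x⁵)¹⁰ = x¹⁴, (x⁵)¹¹ = x, (x⁵)¹² = x⁶, (x⁵)¹³ = x¹¹, (x⁵)¹⁴ = x¹⁶, (x⁵)¹⁵ = x³, (x⁵)¹⁶ = x⁸, (x⁵)¹⁷ = x¹³, (x⁵)¹⁸ = e.
The smallest positive k with (x⁵)ᵏ = e is 18, so |⟨x⁵⟩| = 18.

Answer: 18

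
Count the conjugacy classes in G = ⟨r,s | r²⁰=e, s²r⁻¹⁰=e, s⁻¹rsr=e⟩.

The conjugacy classes (representative and size) are:
  [e] (size 1), [r] (size 2), [r²] (size 2), [r³] (size 2), [r⁴] (size 2), [r⁵] (size 2), [r¹⁴] (size 2), [r⁷] (size 2), [r⁸] (size 2), [r¹¹] (size 2), [r¹⁰] (size 1), [r²s⁻¹] (size 10), [r⁹s] (size 10).
Class equation: 1 + 2 + 2 + 2 + 2 + 2 + 2 + 2 + 2 + 2 + 1 + 10 + 10 = 40 = |G|. So G has 13 conjugacy classes.

Answer: 13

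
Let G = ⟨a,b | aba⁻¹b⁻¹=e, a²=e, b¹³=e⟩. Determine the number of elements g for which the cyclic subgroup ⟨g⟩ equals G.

G is cyclic of order 26. An element generates G iff its order is 26, and a cyclic group of order 26 has exactly φ(26) = 12 such elements.

Answer: 12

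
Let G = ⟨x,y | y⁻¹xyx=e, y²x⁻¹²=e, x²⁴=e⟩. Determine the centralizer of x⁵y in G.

⟨x⁵y⟩ ⊆ C_G(x⁵y) since powers of x⁵y commute with x⁵y; so |C_G(x⁵y)| ≥ |⟨x⁵y⟩| = 4.
By orbit–stabilizer, |C_G(x⁵y)| = |G| / |conj. class of x⁵y| = 48 / 12 = 4.
The 4 elements commuting with x⁵y are {e, x¹², x⁵y, x⁵y⁻¹}.

Answer: {e, x¹², x⁵y, x⁵y⁻¹}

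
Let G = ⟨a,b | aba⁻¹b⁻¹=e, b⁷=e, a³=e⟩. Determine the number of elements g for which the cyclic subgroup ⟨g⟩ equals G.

G is cyclic of order 21. An element generates G iff its order is 21, and a cyclic group of order 21 has exactly φ(21) = 12 such elements.

Answer: 12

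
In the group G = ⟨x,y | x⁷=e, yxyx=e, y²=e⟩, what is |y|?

Compute successive powers until reaching e:
  y¹ = y, y² = e.
The smallest positive k with yᵏ = e is 2.

Answer: 2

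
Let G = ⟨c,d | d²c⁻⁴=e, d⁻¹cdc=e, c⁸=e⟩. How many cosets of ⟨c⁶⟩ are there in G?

First find ord(c⁶) by computing successive powers:
  (c⁶)¹ = c⁶, (c⁶)² = c⁴, (c⁶)³ = c², (c⁶)⁴ = e.
So |⟨c⁶⟩| = ord(c⁶) = 4. With |G| = 16, by Lagrange [G : ⟨c⁶⟩] = 16/4 = 4.

Answer: 4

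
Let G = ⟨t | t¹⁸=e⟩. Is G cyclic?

|G| = 18. The element t has order 18 (its powers give 18 distinct elements), so ⟨t⟩ = G and G is cyclic.

Answer: Yes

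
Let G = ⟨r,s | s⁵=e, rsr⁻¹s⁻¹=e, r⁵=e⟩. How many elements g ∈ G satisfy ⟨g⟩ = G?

⟨g⟩ = G would require ord(g) = |G| = 25, but the maximum element order in G is 5 < 25. So G is not cyclic and no single element generates it: the count is 0.

Answer: 0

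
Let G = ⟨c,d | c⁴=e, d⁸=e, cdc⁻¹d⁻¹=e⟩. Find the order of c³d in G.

Compute successive powers until reaching e:
  (c³d)¹ = c³d, (c³d)² = c²d², (c³d)³ = cd³, (c³d)⁴ = d⁴, (c³d)⁵ = c³d⁵, (c³d)⁶ = c²d⁶, (c³d)⁷ = cd⁷, (c³d)⁸ = e.
The smallest positive k with (c³d)ᵏ = e is 8.

Answer: 8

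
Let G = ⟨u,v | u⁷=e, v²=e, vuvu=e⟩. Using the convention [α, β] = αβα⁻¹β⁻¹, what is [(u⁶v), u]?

[(u⁶v), u] = (u⁶v)·u·(u⁶v)⁻¹·u⁻¹.
  (u⁶v) · u = u⁵v
  (u⁵v) · (u⁶v) = u⁶
  (u⁶) · (u⁶) = u⁵

Answer: u⁵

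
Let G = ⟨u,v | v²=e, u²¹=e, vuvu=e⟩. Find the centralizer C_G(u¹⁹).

⟨u¹⁹⟩ ⊆ C_G(u¹⁹) since powers of u¹⁹ commute with u¹⁹; so |C_G(u¹⁹)| ≥ |⟨u¹⁹⟩| = 21.
By orbit–stabilizer, |C_G(u¹⁹)| = |G| / |conj. class of u¹⁹| = 42 / 2 = 21.
The 21 elements commuting with u¹⁹ are {e, u, u², u³, u⁴, u⁵, u⁶, u⁷, u⁸, u⁹, u¹⁰, u¹¹, u¹², u¹³, u¹⁴, u¹⁵, u¹⁶, u¹⁷, u¹⁸, u¹⁹, u²⁰}.

Answer: {e, u, u², u³, u⁴, u⁵, u⁶, u⁷, u⁸, u⁹, u¹⁰, u¹¹, u¹², u¹³, u¹⁴, u¹⁵, u¹⁶, u¹⁷, u¹⁸, u¹⁹, u²⁰}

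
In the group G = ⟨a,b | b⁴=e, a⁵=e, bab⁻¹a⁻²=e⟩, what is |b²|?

Compute successive powers until reaching e:
  (b²)¹ = b², (b²)² = e.
The smallest positive k with (b²)ᵏ = e is 2.

Answer: 2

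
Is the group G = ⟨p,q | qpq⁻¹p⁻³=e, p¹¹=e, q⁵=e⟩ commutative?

p·q = pq but q·p = p³q, so p·q ≠ q·p and G is not abelian.

Answer: No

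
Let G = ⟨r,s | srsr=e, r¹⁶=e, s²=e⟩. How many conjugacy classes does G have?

The conjugacy classes (representative and size) are:
  [e] (size 1), [r¹⁵] (size 2), [r²] (size 2), [r³] (size 2), [r¹²] (size 2), [r⁵] (size 2), [r⁶] (size 2), [r⁷] (size 2), [r⁸] (size 1), [r²s] (size 8), [r¹⁵s] (size 8).
Class equation: 1 + 2 + 2 + 2 + 2 + 2 + 2 + 2 + 1 + 8 + 8 = 32 = |G|. So G has 11 conjugacy classes.

Answer: 11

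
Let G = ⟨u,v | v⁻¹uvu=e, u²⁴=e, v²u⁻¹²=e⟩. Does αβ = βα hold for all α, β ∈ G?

u·v = uv but v·u = u¹¹v⁻¹, so u·v ≠ v·u and G is not abelian.

Answer: No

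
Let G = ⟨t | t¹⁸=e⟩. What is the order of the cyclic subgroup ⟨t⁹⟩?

|⟨t⁹⟩| equals the order of t⁹. Compute successive powers until reaching e:
  (t⁹)¹ = t⁹, (t⁹)² = e.
The smallest positive k with (t⁹)ᵏ = e is 2, so |⟨t⁹⟩| = 2.

Answer: 2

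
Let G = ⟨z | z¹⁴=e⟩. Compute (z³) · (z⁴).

Compute (z³) · (z⁴) by multiplying left to right and reducing via the relations at each step:
  (z³) · z⁴ = z⁷

Answer: z⁷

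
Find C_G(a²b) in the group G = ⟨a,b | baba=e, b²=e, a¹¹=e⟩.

⟨a²b⟩ ⊆ C_G(a²b) since powers of a²b commute with a²b; so |C_G(a²b)| ≥ |⟨a²b⟩| = 2.
By orbit–stabilizer, |C_G(a²b)| = |G| / |conj. class of a²b| = 22 / 11 = 2.
The 2 elements commuting with a²b are {e, a²b}.

Answer: {e, a²b}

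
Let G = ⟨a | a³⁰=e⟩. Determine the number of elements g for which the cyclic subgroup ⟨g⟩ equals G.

G is cyclic of order 30. An element generates G iff its order is 30, and a cyclic group of order 30 has exactly φ(30) = 8 such elements.

Answer: 8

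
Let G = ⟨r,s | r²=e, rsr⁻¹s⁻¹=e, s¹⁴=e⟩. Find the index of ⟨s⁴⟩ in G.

First find ord(s⁴) by computing successive powers:
  (s⁴)¹ = s⁴, (s⁴)² = s⁸, (s⁴)³ = s¹², (s⁴)⁴ = s², (s⁴)⁵ = s⁶, (s⁴)⁶ = s¹⁰, (s⁴)⁷ = e.
So |⟨s⁴⟩| = ord(s⁴) = 7. With |G| = 28, by Lagrange [G : ⟨s⁴⟩] = 28/7 = 4.

Answer: 4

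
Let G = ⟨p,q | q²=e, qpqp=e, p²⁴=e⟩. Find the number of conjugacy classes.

The conjugacy classes (representative and size) are:
  [e] (size 1), [p²³] (size 2), [p²] (size 2), [p³] (size 2), [p²⁰] (size 2), [p¹⁹] (size 2), [p⁶] (size 2), [p⁷] (size 2), [p⁸] (size 2), [p⁹] (size 2), [p¹⁴] (size 2), [p¹¹] (size 2), [p¹²] (size 1), [p⁴q] (size 12), [p⁵q] (size 12).
Class equation: 1 + 2 + 2 + 2 + 2 + 2 + 2 + 2 + 2 + 2 + 2 + 2 + 1 + 12 + 12 = 48 = |G|. So G has 15 conjugacy classes.

Answer: 15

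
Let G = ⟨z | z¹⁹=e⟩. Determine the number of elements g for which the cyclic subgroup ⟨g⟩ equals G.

G is cyclic of order 19. An element generates G iff its order is 19, and a cyclic group of order 19 has exactly φ(19) = 18 such elements.

Answer: 18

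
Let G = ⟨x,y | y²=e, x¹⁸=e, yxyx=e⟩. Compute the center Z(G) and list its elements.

An element z ∈ Z(G) iff z commutes with every generator.
For example x⁹ is central: (x⁹)·x = x¹⁰ = x·(x⁹); (x⁹)·y = x⁹y = y·(x⁹).
Whereas x ∉ Z(G) since x·y = xy ≠ x¹⁷y = y·x.
Checking each of the 36 elements this way gives Z(G) = {e, x⁹}, of order 2.

Answer: {e, x⁹}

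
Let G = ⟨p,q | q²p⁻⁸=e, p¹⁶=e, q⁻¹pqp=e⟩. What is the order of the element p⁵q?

Compute successive powers until reaching e:
  (p⁵q)¹ = p⁵q, (p⁵q)² = p⁸, (p⁵q)³ = p⁵q⁻¹, (p⁵q)⁴ = e.
The smallest positive k with (p⁵q)ᵏ = e is 4.

Answer: 4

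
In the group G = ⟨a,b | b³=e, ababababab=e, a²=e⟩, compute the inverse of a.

The order of a is 2 (smallest k with aᵏ = e), so a⁻¹ = a¹ = a.
Check: a · a → a · a = e, giving e as required.

Answer: a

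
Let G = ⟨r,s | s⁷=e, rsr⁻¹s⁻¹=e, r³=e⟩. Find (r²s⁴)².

Compute successive powers of (r²s⁴), reducing at each step:
  (r²s⁴)²: (r²s⁴) · r² = rs⁴;   (rs⁴) · s⁴ = rs

Answer: rs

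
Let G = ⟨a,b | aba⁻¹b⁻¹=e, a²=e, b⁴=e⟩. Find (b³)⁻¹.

The order of (b³) is 4 (smallest k with (b³)ᵏ = e), so (b³)⁻¹ = (b³)³ = b.
Check: (b³) · b → (b³) · b = e, giving e as required.

Answer: b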